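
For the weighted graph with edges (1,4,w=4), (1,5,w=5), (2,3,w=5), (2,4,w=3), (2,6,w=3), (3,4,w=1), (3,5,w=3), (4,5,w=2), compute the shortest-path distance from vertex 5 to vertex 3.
3 (path: 5 -> 3; weights 3 = 3)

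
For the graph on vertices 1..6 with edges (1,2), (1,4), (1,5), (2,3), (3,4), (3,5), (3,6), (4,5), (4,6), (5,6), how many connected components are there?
1 (components: {1, 2, 3, 4, 5, 6})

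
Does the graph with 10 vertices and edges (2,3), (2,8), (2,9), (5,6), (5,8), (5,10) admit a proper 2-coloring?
Yes. Partition: {1, 2, 4, 5, 7}, {3, 6, 8, 9, 10}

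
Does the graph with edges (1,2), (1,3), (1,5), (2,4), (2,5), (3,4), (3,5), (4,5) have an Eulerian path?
No (4 vertices have odd degree: {1, 2, 3, 4}; Eulerian path requires 0 or 2)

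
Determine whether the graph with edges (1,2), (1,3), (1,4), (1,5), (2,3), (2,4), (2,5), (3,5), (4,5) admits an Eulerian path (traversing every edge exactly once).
Yes (the graph is connected and exactly 2 vertices have odd degree: {3, 4}; any Eulerian path must start and end at those)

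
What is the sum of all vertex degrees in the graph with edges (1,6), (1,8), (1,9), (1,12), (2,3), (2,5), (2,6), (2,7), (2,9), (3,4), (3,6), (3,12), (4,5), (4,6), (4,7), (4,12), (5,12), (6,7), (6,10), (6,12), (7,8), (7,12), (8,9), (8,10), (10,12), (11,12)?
52 (handshake: sum of degrees = 2|E| = 2 x 26 = 52)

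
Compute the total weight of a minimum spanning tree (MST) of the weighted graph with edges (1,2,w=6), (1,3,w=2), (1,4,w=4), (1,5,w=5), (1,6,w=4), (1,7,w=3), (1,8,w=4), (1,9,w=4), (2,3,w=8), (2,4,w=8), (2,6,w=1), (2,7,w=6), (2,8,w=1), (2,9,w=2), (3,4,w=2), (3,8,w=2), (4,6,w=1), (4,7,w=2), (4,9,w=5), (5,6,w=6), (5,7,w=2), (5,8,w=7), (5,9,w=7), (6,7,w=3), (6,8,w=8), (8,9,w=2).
13 (MST edges: (1,3,w=2), (2,6,w=1), (2,8,w=1), (2,9,w=2), (3,4,w=2), (4,6,w=1), (4,7,w=2), (5,7,w=2); sum of weights 2 + 1 + 1 + 2 + 2 + 1 + 2 + 2 = 13)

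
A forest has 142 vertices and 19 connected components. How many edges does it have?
123 (Each of the 19 component trees on V_i vertices has V_i - 1 edges; summing gives V - C = 142 - 19 = 123)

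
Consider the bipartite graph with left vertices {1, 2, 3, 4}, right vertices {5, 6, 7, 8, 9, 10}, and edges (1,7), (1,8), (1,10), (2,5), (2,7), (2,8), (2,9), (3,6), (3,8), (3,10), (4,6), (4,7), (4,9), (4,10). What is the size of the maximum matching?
4 (matching: (1,10), (2,9), (3,8), (4,7); upper bound min(|L|,|R|) = min(4,6) = 4)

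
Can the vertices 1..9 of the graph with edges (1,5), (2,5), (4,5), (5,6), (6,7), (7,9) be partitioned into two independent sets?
Yes. Partition: {1, 2, 3, 4, 6, 8, 9}, {5, 7}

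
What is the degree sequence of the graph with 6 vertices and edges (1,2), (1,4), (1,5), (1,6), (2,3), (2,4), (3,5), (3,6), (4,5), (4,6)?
[4, 4, 3, 3, 3, 3] (degrees: deg(1)=4, deg(2)=3, deg(3)=3, deg(4)=4, deg(5)=3, deg(6)=3)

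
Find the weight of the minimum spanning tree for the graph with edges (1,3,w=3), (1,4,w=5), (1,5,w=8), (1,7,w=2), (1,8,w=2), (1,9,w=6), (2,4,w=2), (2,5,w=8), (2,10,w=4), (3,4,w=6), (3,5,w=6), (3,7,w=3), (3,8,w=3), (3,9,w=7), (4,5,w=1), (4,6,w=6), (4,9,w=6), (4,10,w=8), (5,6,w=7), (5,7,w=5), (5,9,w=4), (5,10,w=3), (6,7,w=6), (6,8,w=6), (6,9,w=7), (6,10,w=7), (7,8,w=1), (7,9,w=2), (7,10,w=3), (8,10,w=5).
23 (MST edges: (1,3,w=3), (1,8,w=2), (2,4,w=2), (4,5,w=1), (4,6,w=6), (5,10,w=3), (7,8,w=1), (7,9,w=2), (7,10,w=3); sum of weights 3 + 2 + 2 + 1 + 6 + 3 + 1 + 2 + 3 = 23)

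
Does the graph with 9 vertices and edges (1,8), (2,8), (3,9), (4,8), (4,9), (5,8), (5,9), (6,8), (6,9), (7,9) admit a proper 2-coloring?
Yes. Partition: {1, 2, 3, 4, 5, 6, 7}, {8, 9}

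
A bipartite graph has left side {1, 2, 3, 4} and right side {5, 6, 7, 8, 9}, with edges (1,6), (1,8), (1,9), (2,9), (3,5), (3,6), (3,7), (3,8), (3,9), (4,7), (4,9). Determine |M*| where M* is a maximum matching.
4 (matching: (1,6), (2,9), (3,8), (4,7); upper bound min(|L|,|R|) = min(4,5) = 4)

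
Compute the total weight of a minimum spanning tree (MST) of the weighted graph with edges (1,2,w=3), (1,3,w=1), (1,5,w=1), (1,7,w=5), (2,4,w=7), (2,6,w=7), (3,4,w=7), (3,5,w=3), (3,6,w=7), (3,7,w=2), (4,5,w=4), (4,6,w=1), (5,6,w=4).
12 (MST edges: (1,2,w=3), (1,3,w=1), (1,5,w=1), (3,7,w=2), (4,5,w=4), (4,6,w=1); sum of weights 3 + 1 + 1 + 2 + 4 + 1 = 12)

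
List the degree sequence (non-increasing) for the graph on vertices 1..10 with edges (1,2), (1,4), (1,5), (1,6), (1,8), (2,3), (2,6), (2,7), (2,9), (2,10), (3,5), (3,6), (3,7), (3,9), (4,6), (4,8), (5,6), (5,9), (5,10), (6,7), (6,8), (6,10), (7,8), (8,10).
[8, 6, 5, 5, 5, 5, 4, 4, 3, 3] (degrees: deg(1)=5, deg(2)=6, deg(3)=5, deg(4)=3, deg(5)=5, deg(6)=8, deg(7)=4, deg(8)=5, deg(9)=3, deg(10)=4)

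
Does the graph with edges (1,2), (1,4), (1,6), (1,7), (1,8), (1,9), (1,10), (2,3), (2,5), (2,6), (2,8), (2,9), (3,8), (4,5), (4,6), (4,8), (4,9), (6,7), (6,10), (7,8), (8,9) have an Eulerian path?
No (4 vertices have odd degree: {1, 4, 6, 7}; Eulerian path requires 0 or 2)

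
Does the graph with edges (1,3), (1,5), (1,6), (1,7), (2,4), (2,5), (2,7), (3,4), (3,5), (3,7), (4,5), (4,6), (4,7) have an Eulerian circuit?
No (2 vertices have odd degree: {2, 4}; Eulerian circuit requires 0)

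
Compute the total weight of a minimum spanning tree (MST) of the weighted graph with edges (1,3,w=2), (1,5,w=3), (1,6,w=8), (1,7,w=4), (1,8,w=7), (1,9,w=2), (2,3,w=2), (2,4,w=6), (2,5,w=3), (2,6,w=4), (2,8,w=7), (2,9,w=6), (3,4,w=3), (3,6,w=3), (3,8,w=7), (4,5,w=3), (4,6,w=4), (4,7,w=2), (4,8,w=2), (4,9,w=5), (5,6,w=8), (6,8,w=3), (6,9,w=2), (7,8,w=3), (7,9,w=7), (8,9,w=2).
17 (MST edges: (1,3,w=2), (1,5,w=3), (1,9,w=2), (2,3,w=2), (4,7,w=2), (4,8,w=2), (6,9,w=2), (8,9,w=2); sum of weights 2 + 3 + 2 + 2 + 2 + 2 + 2 + 2 = 17)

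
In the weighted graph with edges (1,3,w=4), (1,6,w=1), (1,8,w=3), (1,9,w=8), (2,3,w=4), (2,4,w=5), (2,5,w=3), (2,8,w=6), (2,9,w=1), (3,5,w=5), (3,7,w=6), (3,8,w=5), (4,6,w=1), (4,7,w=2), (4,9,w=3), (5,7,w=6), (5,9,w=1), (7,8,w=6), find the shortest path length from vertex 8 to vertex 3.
5 (path: 8 -> 3; weights 5 = 5)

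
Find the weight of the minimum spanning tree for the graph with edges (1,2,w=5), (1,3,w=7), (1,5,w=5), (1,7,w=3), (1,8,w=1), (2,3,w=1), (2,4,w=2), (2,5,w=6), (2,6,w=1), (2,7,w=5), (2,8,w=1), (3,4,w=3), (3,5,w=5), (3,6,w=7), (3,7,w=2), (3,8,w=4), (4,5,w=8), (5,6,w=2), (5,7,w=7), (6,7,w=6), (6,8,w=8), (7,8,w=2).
10 (MST edges: (1,8,w=1), (2,3,w=1), (2,4,w=2), (2,6,w=1), (2,8,w=1), (3,7,w=2), (5,6,w=2); sum of weights 1 + 1 + 2 + 1 + 1 + 2 + 2 = 10)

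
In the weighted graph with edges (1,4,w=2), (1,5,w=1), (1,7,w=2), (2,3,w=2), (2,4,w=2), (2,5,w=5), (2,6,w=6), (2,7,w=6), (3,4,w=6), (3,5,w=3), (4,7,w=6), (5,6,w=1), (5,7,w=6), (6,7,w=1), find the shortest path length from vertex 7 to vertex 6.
1 (path: 7 -> 6; weights 1 = 1)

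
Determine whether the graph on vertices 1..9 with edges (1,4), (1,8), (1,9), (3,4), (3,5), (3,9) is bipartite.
Yes. Partition: {1, 2, 3, 6, 7}, {4, 5, 8, 9}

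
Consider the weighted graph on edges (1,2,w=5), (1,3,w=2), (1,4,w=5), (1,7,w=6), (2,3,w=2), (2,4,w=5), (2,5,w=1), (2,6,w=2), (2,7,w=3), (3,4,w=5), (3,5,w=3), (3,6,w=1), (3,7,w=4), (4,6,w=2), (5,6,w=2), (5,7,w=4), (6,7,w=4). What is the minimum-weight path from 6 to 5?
2 (path: 6 -> 5; weights 2 = 2)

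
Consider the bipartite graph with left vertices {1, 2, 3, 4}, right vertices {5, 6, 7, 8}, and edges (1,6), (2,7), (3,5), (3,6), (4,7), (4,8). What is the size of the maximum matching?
4 (matching: (1,6), (2,7), (3,5), (4,8); upper bound min(|L|,|R|) = min(4,4) = 4)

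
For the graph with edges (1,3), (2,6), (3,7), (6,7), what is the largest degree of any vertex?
2 (attained at vertices 3, 6, 7)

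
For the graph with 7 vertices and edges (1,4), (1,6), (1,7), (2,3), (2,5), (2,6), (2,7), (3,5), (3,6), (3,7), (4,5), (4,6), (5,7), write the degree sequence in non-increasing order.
[4, 4, 4, 4, 4, 3, 3] (degrees: deg(1)=3, deg(2)=4, deg(3)=4, deg(4)=3, deg(5)=4, deg(6)=4, deg(7)=4)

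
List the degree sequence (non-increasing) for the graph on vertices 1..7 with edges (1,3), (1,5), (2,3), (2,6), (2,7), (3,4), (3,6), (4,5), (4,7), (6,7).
[4, 3, 3, 3, 3, 2, 2] (degrees: deg(1)=2, deg(2)=3, deg(3)=4, deg(4)=3, deg(5)=2, deg(6)=3, deg(7)=3)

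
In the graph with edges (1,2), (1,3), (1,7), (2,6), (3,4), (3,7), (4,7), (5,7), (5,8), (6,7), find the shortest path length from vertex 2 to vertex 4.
3 (path: 2 -> 1 -> 7 -> 4, 3 edges)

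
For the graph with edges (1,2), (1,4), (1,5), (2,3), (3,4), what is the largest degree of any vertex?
3 (attained at vertex 1)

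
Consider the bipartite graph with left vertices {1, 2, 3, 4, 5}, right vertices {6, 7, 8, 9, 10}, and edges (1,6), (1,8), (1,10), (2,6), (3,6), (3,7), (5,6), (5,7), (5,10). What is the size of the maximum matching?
4 (matching: (1,8), (2,6), (3,7), (5,10); upper bound min(|L|,|R|) = min(5,5) = 5)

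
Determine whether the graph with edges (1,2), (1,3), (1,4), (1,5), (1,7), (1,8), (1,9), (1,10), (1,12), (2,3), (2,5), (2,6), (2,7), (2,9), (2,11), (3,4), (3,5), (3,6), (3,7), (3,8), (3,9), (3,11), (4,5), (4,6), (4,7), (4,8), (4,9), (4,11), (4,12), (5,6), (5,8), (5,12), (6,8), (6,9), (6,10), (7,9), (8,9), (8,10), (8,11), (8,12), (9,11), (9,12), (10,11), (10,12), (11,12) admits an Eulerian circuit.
No (12 vertices have odd degree: {1, 2, 3, 4, 5, 6, 7, 8, 9, 10, 11, 12}; Eulerian circuit requires 0)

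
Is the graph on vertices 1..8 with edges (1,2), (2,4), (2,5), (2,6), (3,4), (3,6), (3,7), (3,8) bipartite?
Yes. Partition: {1, 4, 5, 6, 7, 8}, {2, 3}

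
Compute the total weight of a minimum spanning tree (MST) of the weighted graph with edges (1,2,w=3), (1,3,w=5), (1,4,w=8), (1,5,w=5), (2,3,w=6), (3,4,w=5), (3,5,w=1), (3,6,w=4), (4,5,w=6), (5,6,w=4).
18 (MST edges: (1,2,w=3), (1,3,w=5), (3,4,w=5), (3,5,w=1), (3,6,w=4); sum of weights 3 + 5 + 5 + 1 + 4 = 18)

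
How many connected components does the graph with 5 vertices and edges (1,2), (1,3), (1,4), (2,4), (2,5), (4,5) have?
1 (components: {1, 2, 3, 4, 5})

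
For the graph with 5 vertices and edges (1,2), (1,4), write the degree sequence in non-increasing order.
[2, 1, 1, 0, 0] (degrees: deg(1)=2, deg(2)=1, deg(3)=0, deg(4)=1, deg(5)=0)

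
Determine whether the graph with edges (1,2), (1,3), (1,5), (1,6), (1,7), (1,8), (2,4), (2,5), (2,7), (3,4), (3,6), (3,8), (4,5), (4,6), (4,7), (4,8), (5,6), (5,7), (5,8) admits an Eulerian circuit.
Yes (the graph is connected and all 8 vertices have even degree)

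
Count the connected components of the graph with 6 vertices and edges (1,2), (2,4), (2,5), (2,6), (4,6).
2 (components: {1, 2, 4, 5, 6}, {3})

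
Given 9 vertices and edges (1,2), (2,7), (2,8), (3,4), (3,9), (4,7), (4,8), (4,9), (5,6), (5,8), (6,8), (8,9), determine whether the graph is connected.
Yes (BFS from 1 visits [1, 2, 7, 8, 4, 5, 6, 9, 3] — all 9 vertices reached)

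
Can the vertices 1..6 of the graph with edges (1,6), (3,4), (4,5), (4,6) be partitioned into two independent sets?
Yes. Partition: {1, 2, 4}, {3, 5, 6}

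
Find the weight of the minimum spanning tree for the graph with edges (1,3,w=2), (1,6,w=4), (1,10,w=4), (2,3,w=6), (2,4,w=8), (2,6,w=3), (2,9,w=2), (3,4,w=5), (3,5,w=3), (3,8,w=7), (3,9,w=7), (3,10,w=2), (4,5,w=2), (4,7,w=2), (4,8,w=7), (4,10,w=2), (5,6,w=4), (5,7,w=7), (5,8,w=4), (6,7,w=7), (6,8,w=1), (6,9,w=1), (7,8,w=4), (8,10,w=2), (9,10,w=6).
16 (MST edges: (1,3,w=2), (2,9,w=2), (3,10,w=2), (4,5,w=2), (4,7,w=2), (4,10,w=2), (6,8,w=1), (6,9,w=1), (8,10,w=2); sum of weights 2 + 2 + 2 + 2 + 2 + 2 + 1 + 1 + 2 = 16)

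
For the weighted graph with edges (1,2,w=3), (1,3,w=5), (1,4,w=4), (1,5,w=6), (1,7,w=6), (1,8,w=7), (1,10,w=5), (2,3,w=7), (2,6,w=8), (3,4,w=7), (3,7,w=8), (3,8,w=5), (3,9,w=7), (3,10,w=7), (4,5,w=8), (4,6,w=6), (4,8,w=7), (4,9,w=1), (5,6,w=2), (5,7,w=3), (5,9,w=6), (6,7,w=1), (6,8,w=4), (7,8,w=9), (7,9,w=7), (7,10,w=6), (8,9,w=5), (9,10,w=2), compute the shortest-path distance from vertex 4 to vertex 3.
7 (path: 4 -> 3; weights 7 = 7)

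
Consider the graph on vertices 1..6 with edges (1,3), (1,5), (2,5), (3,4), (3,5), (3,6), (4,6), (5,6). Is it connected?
Yes (BFS from 1 visits [1, 3, 5, 4, 6, 2] — all 6 vertices reached)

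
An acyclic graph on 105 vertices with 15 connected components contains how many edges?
90 (Each of the 15 component trees on V_i vertices has V_i - 1 edges; summing gives V - C = 105 - 15 = 90)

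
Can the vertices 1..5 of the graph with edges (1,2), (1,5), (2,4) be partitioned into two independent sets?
Yes. Partition: {1, 3, 4}, {2, 5}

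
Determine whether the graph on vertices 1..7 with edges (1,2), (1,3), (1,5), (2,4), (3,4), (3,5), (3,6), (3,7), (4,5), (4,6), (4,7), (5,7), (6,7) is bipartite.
No (odd cycle of length 3: 5 -> 1 -> 3 -> 5)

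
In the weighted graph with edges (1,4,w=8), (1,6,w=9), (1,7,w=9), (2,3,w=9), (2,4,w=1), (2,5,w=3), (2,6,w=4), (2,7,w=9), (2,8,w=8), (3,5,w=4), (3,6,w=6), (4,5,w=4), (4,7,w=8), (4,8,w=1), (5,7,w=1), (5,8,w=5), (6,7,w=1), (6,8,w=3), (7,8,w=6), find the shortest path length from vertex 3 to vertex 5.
4 (path: 3 -> 5; weights 4 = 4)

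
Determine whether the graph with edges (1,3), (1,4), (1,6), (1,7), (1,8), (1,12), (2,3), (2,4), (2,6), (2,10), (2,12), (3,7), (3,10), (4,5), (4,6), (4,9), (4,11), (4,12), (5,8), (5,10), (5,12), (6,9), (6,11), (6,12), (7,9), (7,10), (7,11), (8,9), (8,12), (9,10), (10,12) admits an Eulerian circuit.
No (6 vertices have odd degree: {2, 4, 7, 9, 11, 12}; Eulerian circuit requires 0)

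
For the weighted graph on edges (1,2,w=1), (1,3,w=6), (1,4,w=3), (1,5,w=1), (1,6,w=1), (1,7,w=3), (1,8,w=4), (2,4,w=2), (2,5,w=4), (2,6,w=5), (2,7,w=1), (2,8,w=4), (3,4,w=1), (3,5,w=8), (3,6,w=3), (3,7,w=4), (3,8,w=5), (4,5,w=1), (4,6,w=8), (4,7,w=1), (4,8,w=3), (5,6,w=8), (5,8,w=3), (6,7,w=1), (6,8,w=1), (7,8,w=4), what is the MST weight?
7 (MST edges: (1,2,w=1), (1,5,w=1), (1,6,w=1), (2,7,w=1), (3,4,w=1), (4,7,w=1), (6,8,w=1); sum of weights 1 + 1 + 1 + 1 + 1 + 1 + 1 = 7)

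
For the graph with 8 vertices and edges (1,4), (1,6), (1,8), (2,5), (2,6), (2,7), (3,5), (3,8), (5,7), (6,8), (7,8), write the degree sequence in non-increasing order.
[4, 3, 3, 3, 3, 3, 2, 1] (degrees: deg(1)=3, deg(2)=3, deg(3)=2, deg(4)=1, deg(5)=3, deg(6)=3, deg(7)=3, deg(8)=4)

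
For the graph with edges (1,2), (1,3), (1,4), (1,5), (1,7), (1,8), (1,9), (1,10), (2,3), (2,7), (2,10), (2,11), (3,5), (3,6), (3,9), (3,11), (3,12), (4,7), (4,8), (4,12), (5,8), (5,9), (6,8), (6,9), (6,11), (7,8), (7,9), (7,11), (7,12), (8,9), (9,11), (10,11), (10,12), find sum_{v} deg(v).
66 (handshake: sum of degrees = 2|E| = 2 x 33 = 66)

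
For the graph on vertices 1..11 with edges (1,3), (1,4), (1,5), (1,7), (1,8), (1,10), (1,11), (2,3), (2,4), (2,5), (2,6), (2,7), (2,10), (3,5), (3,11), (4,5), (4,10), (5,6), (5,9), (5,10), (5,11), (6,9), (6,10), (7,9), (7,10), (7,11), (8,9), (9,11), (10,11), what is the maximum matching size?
5 (matching: (1,8), (2,7), (4,10), (5,11), (6,9); upper bound floor(n/2) = floor(11/2) = 5)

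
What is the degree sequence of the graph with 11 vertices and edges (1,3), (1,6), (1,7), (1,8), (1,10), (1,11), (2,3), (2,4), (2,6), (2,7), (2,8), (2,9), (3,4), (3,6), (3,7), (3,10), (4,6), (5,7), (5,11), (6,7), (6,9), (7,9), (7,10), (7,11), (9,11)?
[8, 6, 6, 6, 6, 4, 4, 3, 3, 2, 2] (degrees: deg(1)=6, deg(2)=6, deg(3)=6, deg(4)=3, deg(5)=2, deg(6)=6, deg(7)=8, deg(8)=2, deg(9)=4, deg(10)=3, deg(11)=4)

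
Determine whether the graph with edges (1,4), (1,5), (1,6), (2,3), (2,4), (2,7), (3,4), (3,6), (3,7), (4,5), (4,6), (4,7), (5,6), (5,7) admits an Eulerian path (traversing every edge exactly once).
Yes (the graph is connected and exactly 2 vertices have odd degree: {1, 2}; any Eulerian path must start and end at those)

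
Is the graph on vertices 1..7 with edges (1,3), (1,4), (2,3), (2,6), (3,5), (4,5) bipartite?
Yes. Partition: {1, 2, 5, 7}, {3, 4, 6}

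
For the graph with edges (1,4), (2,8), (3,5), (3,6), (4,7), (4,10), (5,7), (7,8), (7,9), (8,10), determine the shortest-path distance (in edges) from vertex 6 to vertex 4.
4 (path: 6 -> 3 -> 5 -> 7 -> 4, 4 edges)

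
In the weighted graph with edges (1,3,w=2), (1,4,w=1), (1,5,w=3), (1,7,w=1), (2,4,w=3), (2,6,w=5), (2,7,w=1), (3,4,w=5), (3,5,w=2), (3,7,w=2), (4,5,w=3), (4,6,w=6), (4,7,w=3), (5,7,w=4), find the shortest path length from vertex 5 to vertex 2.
5 (path: 5 -> 7 -> 2; weights 4 + 1 = 5)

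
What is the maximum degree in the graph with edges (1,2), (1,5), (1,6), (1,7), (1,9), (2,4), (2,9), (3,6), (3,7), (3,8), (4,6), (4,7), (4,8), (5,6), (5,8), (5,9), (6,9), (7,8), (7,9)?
5 (attained at vertices 1, 6, 7, 9)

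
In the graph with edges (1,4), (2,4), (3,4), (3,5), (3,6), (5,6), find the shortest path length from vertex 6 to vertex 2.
3 (path: 6 -> 3 -> 4 -> 2, 3 edges)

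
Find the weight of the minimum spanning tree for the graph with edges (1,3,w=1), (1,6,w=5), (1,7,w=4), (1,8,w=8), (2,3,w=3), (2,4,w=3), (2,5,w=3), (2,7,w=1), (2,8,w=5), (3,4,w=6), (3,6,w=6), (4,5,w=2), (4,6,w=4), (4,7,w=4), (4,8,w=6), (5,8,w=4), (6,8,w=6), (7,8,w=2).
16 (MST edges: (1,3,w=1), (2,3,w=3), (2,4,w=3), (2,7,w=1), (4,5,w=2), (4,6,w=4), (7,8,w=2); sum of weights 1 + 3 + 3 + 1 + 2 + 4 + 2 = 16)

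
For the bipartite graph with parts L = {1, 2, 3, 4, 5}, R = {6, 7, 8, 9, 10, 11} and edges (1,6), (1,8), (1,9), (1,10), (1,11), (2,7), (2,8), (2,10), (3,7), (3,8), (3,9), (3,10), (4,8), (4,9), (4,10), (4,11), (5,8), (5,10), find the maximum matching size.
5 (matching: (1,11), (2,10), (3,7), (4,9), (5,8); upper bound min(|L|,|R|) = min(5,6) = 5)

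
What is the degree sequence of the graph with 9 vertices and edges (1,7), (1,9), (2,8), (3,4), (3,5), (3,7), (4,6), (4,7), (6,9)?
[3, 3, 3, 2, 2, 2, 1, 1, 1] (degrees: deg(1)=2, deg(2)=1, deg(3)=3, deg(4)=3, deg(5)=1, deg(6)=2, deg(7)=3, deg(8)=1, deg(9)=2)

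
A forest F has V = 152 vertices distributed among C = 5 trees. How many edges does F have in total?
147 (Each of the 5 component trees on V_i vertices has V_i - 1 edges; summing gives V - C = 152 - 5 = 147)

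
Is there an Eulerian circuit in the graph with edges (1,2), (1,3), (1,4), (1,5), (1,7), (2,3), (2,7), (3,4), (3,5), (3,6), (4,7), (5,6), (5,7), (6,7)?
No (6 vertices have odd degree: {1, 2, 3, 4, 6, 7}; Eulerian circuit requires 0)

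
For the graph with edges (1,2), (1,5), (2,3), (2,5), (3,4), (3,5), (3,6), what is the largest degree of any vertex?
4 (attained at vertex 3)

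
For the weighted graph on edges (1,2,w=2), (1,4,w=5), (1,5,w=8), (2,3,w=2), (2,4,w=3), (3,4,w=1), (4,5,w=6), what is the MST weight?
11 (MST edges: (1,2,w=2), (2,3,w=2), (3,4,w=1), (4,5,w=6); sum of weights 2 + 2 + 1 + 6 = 11)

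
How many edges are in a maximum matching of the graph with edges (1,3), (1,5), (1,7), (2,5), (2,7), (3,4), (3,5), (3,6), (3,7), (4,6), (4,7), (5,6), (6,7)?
3 (matching: (1,5), (3,6), (4,7); upper bound floor(n/2) = floor(7/2) = 3)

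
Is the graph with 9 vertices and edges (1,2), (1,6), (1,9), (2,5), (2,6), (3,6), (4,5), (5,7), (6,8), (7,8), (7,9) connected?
Yes (BFS from 1 visits [1, 2, 6, 9, 5, 3, 8, 7, 4] — all 9 vertices reached)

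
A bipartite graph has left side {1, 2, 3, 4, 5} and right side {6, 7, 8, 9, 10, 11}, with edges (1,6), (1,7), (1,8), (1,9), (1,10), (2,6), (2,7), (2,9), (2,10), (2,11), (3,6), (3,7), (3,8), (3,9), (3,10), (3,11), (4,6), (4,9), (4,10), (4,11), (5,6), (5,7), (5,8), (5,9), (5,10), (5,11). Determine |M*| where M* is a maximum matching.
5 (matching: (1,10), (2,11), (3,7), (4,9), (5,8); upper bound min(|L|,|R|) = min(5,6) = 5)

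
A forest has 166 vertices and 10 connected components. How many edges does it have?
156 (Each of the 10 component trees on V_i vertices has V_i - 1 edges; summing gives V - C = 166 - 10 = 156)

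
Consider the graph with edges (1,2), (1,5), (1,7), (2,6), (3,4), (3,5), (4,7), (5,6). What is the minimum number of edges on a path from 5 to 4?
2 (path: 5 -> 3 -> 4, 2 edges)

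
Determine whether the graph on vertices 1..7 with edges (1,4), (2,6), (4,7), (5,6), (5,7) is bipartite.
Yes. Partition: {1, 3, 6, 7}, {2, 4, 5}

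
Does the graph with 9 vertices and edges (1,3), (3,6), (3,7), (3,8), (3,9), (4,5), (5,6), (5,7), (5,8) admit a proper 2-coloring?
Yes. Partition: {1, 2, 4, 6, 7, 8, 9}, {3, 5}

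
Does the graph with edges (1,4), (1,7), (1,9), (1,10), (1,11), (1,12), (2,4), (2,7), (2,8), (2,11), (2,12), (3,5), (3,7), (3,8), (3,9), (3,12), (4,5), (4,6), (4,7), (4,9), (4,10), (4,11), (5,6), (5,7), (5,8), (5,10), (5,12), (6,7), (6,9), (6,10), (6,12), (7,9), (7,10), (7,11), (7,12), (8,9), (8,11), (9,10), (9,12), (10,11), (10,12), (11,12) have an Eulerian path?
No (6 vertices have odd degree: {2, 3, 5, 8, 11, 12}; Eulerian path requires 0 or 2)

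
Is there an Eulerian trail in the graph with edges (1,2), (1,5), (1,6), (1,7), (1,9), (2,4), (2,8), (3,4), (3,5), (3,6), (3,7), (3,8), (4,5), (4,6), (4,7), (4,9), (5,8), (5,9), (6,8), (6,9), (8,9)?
No (8 vertices have odd degree: {1, 2, 3, 5, 6, 7, 8, 9}; Eulerian path requires 0 or 2)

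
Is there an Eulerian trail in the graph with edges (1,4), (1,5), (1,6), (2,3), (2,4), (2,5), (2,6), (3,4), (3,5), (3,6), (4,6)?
Yes (the graph is connected and exactly 2 vertices have odd degree: {1, 5}; any Eulerian path must start and end at those)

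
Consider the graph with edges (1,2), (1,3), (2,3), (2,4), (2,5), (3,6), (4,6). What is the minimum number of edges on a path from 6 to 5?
3 (path: 6 -> 4 -> 2 -> 5, 3 edges)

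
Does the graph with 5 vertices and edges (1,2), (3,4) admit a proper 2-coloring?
Yes. Partition: {1, 3, 5}, {2, 4}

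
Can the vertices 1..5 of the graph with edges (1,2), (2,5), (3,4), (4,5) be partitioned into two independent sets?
Yes. Partition: {1, 3, 5}, {2, 4}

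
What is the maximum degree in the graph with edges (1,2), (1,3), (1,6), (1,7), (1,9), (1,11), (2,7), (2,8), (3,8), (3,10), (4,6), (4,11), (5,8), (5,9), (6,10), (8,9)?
6 (attained at vertex 1)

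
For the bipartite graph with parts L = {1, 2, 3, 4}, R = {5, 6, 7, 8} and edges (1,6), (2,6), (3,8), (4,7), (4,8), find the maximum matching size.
3 (matching: (1,6), (3,8), (4,7); upper bound min(|L|,|R|) = min(4,4) = 4)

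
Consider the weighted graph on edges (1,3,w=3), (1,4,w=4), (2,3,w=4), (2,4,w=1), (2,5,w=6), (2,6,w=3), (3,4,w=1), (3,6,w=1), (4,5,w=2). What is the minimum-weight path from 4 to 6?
2 (path: 4 -> 3 -> 6; weights 1 + 1 = 2)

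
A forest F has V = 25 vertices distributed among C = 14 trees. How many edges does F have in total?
11 (Each of the 14 component trees on V_i vertices has V_i - 1 edges; summing gives V - C = 25 - 14 = 11)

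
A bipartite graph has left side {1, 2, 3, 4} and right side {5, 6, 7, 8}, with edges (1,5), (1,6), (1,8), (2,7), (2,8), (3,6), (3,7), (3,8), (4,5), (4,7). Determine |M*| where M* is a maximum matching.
4 (matching: (1,8), (2,7), (3,6), (4,5); upper bound min(|L|,|R|) = min(4,4) = 4)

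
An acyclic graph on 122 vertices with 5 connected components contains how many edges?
117 (Each of the 5 component trees on V_i vertices has V_i - 1 edges; summing gives V - C = 122 - 5 = 117)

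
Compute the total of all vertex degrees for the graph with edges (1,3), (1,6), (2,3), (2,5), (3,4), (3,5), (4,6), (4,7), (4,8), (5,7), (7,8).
22 (handshake: sum of degrees = 2|E| = 2 x 11 = 22)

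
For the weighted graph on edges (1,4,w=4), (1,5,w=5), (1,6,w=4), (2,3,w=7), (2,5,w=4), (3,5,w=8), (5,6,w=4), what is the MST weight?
23 (MST edges: (1,4,w=4), (1,6,w=4), (2,3,w=7), (2,5,w=4), (5,6,w=4); sum of weights 4 + 4 + 7 + 4 + 4 = 23)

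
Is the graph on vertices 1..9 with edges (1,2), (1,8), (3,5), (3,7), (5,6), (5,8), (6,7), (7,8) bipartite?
Yes. Partition: {1, 4, 5, 7, 9}, {2, 3, 6, 8}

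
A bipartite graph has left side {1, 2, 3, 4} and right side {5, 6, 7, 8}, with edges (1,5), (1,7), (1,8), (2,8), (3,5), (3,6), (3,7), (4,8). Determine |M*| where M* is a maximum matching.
3 (matching: (1,7), (2,8), (3,6); upper bound min(|L|,|R|) = min(4,4) = 4)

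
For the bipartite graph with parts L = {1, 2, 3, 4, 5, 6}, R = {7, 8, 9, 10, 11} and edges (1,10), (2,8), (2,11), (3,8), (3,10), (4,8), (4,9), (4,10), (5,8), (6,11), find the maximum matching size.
4 (matching: (1,10), (2,11), (3,8), (4,9); upper bound min(|L|,|R|) = min(6,5) = 5)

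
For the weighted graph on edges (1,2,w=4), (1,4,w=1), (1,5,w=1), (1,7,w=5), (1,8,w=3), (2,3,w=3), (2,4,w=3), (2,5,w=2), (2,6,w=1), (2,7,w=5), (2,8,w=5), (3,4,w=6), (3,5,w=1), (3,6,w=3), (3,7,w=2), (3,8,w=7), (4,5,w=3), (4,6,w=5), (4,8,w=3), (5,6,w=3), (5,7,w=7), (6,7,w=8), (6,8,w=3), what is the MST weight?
11 (MST edges: (1,4,w=1), (1,5,w=1), (1,8,w=3), (2,5,w=2), (2,6,w=1), (3,5,w=1), (3,7,w=2); sum of weights 1 + 1 + 3 + 2 + 1 + 1 + 2 = 11)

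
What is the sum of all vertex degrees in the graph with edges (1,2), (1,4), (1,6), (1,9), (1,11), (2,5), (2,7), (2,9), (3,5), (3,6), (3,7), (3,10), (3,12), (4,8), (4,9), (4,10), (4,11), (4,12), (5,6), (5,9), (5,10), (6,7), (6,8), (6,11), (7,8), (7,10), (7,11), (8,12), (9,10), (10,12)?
60 (handshake: sum of degrees = 2|E| = 2 x 30 = 60)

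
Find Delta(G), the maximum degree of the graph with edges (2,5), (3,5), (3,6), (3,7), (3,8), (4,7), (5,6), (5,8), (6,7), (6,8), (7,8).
4 (attained at vertices 3, 5, 6, 7, 8)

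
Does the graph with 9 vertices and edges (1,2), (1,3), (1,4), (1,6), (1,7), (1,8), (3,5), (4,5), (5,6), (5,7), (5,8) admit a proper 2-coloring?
Yes. Partition: {1, 5, 9}, {2, 3, 4, 6, 7, 8}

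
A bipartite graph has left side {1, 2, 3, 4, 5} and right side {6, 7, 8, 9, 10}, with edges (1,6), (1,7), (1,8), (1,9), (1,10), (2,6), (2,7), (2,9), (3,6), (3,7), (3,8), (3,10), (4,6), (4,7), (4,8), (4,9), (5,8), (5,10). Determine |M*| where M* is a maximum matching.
5 (matching: (1,10), (2,9), (3,6), (4,7), (5,8); upper bound min(|L|,|R|) = min(5,5) = 5)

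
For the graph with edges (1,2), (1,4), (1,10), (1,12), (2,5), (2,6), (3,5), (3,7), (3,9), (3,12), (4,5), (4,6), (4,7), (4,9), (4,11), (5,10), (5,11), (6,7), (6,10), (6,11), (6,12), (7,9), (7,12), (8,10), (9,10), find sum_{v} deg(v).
50 (handshake: sum of degrees = 2|E| = 2 x 25 = 50)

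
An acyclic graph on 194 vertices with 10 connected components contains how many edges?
184 (Each of the 10 component trees on V_i vertices has V_i - 1 edges; summing gives V - C = 194 - 10 = 184)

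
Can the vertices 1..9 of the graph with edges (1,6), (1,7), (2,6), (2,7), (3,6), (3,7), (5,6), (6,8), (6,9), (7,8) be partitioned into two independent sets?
Yes. Partition: {1, 2, 3, 4, 5, 8, 9}, {6, 7}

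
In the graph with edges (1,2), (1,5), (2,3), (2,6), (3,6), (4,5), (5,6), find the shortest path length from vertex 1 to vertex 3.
2 (path: 1 -> 2 -> 3, 2 edges)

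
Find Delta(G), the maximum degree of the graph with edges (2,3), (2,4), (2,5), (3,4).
3 (attained at vertex 2)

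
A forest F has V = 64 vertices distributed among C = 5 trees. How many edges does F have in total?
59 (Each of the 5 component trees on V_i vertices has V_i - 1 edges; summing gives V - C = 64 - 5 = 59)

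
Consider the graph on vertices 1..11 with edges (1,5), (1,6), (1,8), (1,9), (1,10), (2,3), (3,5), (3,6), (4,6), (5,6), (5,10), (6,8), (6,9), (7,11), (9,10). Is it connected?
No, it has 2 components: {1, 2, 3, 4, 5, 6, 8, 9, 10}, {7, 11}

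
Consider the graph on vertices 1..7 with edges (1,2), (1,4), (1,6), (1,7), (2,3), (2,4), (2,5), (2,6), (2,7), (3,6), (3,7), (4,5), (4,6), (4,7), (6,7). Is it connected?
Yes (BFS from 1 visits [1, 2, 4, 6, 7, 3, 5] — all 7 vertices reached)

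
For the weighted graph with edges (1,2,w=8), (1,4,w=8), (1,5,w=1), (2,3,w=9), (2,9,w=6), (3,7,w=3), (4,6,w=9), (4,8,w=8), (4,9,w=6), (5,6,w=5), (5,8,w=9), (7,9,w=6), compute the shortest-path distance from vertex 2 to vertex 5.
9 (path: 2 -> 1 -> 5; weights 8 + 1 = 9)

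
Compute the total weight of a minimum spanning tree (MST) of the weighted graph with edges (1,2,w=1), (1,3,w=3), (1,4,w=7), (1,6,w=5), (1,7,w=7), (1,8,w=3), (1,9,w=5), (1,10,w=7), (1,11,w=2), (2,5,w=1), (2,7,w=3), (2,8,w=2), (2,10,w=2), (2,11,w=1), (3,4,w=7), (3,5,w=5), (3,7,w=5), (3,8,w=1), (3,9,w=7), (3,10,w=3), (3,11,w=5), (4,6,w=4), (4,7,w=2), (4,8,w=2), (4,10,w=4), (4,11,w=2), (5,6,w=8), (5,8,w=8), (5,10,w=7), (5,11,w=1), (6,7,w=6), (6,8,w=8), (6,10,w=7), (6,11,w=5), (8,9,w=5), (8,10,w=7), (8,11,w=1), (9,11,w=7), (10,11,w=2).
20 (MST edges: (1,2,w=1), (1,9,w=5), (2,5,w=1), (2,10,w=2), (2,11,w=1), (3,8,w=1), (4,6,w=4), (4,7,w=2), (4,11,w=2), (8,11,w=1); sum of weights 1 + 5 + 1 + 2 + 1 + 1 + 4 + 2 + 2 + 1 = 20)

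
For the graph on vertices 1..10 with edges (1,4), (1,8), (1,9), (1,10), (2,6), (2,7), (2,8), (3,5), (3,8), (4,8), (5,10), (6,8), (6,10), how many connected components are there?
1 (components: {1, 2, 3, 4, 5, 6, 7, 8, 9, 10})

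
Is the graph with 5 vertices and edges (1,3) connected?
No, it has 4 components: {1, 3}, {2}, {4}, {5}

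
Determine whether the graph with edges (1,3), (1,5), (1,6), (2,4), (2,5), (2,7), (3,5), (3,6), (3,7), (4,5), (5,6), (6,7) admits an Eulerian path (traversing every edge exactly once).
No (4 vertices have odd degree: {1, 2, 5, 7}; Eulerian path requires 0 or 2)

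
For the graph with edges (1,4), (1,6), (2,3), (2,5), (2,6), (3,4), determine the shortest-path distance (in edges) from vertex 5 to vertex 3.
2 (path: 5 -> 2 -> 3, 2 edges)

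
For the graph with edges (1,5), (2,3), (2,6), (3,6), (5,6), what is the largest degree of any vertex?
3 (attained at vertex 6)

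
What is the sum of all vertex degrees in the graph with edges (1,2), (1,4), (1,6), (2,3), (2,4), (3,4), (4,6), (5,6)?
16 (handshake: sum of degrees = 2|E| = 2 x 8 = 16)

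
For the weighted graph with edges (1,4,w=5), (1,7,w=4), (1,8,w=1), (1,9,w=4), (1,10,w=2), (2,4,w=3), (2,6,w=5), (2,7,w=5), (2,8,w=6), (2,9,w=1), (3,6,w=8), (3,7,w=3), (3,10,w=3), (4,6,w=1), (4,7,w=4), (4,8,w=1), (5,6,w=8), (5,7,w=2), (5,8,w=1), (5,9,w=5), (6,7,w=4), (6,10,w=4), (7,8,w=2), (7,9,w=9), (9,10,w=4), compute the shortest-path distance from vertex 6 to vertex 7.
4 (path: 6 -> 7; weights 4 = 4)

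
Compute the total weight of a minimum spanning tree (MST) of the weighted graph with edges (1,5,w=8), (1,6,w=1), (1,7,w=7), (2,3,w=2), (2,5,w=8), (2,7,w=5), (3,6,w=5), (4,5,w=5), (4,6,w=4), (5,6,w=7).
22 (MST edges: (1,6,w=1), (2,3,w=2), (2,7,w=5), (3,6,w=5), (4,5,w=5), (4,6,w=4); sum of weights 1 + 2 + 5 + 5 + 5 + 4 = 22)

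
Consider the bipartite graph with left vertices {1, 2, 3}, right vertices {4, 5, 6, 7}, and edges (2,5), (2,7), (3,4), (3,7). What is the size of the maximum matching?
2 (matching: (2,5), (3,7); upper bound min(|L|,|R|) = min(3,4) = 3)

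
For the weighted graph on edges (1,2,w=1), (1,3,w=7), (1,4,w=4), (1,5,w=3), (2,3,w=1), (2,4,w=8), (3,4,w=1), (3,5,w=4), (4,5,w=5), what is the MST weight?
6 (MST edges: (1,2,w=1), (1,5,w=3), (2,3,w=1), (3,4,w=1); sum of weights 1 + 3 + 1 + 1 = 6)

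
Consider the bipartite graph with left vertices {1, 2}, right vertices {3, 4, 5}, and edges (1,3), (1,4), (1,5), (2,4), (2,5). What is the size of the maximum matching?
2 (matching: (1,5), (2,4); upper bound min(|L|,|R|) = min(2,3) = 2)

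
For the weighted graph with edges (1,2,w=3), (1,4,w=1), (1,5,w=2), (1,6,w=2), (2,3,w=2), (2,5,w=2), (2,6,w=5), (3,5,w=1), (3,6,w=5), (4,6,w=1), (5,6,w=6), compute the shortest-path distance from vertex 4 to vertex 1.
1 (path: 4 -> 1; weights 1 = 1)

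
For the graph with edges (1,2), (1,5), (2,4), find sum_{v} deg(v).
6 (handshake: sum of degrees = 2|E| = 2 x 3 = 6)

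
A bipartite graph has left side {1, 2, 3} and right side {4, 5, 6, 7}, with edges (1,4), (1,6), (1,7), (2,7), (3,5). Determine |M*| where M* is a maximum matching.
3 (matching: (1,6), (2,7), (3,5); upper bound min(|L|,|R|) = min(3,4) = 3)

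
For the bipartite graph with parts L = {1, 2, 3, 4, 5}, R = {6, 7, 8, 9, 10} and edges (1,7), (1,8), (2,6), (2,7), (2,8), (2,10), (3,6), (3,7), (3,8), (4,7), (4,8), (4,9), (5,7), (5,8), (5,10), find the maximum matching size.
5 (matching: (1,8), (2,10), (3,6), (4,9), (5,7); upper bound min(|L|,|R|) = min(5,5) = 5)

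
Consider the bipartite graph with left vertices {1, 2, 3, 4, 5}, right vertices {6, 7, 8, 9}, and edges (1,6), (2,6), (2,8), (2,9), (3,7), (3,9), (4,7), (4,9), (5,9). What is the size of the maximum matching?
4 (matching: (1,6), (2,8), (3,9), (4,7); upper bound min(|L|,|R|) = min(5,4) = 4)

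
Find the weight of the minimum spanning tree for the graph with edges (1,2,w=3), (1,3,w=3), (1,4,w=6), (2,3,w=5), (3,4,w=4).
10 (MST edges: (1,2,w=3), (1,3,w=3), (3,4,w=4); sum of weights 3 + 3 + 4 = 10)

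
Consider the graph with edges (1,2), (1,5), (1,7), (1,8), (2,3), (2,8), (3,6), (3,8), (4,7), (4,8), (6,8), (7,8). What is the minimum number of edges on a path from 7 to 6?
2 (path: 7 -> 8 -> 6, 2 edges)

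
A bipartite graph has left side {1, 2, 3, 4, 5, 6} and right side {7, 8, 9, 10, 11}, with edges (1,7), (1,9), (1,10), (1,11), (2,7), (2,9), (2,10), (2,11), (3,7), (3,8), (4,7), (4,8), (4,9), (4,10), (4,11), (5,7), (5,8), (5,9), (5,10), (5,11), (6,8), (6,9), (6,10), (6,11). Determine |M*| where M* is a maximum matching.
5 (matching: (1,11), (2,10), (3,8), (4,9), (5,7); upper bound min(|L|,|R|) = min(6,5) = 5)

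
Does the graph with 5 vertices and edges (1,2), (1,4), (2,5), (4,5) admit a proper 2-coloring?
Yes. Partition: {1, 3, 5}, {2, 4}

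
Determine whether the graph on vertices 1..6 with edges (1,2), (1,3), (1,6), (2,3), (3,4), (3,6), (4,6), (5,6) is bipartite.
No (odd cycle of length 3: 6 -> 1 -> 3 -> 6)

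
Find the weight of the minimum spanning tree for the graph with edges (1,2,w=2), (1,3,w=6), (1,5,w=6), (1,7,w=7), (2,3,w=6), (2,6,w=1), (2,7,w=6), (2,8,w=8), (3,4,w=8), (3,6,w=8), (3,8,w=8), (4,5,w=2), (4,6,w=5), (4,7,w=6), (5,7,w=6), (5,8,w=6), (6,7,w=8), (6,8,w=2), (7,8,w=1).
19 (MST edges: (1,2,w=2), (1,3,w=6), (2,6,w=1), (4,5,w=2), (4,6,w=5), (6,8,w=2), (7,8,w=1); sum of weights 2 + 6 + 1 + 2 + 5 + 2 + 1 = 19)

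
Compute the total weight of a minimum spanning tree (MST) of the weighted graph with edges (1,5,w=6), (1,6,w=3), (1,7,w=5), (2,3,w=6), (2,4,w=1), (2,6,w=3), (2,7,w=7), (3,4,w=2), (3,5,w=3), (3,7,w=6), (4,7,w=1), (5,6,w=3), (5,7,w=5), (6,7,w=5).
13 (MST edges: (1,6,w=3), (2,4,w=1), (2,6,w=3), (3,4,w=2), (3,5,w=3), (4,7,w=1); sum of weights 3 + 1 + 3 + 2 + 3 + 1 = 13)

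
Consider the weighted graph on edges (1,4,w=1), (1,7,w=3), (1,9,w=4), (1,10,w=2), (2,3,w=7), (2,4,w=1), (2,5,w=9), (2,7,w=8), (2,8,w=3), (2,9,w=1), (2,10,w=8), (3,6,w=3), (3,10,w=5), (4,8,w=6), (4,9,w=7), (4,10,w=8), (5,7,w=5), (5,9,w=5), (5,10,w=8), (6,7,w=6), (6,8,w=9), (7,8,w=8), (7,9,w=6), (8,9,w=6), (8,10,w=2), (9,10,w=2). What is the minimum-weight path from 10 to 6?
8 (path: 10 -> 3 -> 6; weights 5 + 3 = 8)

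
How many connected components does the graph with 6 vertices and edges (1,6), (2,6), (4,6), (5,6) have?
2 (components: {1, 2, 4, 5, 6}, {3})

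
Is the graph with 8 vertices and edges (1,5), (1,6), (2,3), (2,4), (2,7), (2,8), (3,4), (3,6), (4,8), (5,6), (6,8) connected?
Yes (BFS from 1 visits [1, 5, 6, 3, 8, 2, 4, 7] — all 8 vertices reached)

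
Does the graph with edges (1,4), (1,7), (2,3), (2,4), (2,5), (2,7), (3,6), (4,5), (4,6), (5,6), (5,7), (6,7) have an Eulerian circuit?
Yes (the graph is connected and all 7 vertices have even degree)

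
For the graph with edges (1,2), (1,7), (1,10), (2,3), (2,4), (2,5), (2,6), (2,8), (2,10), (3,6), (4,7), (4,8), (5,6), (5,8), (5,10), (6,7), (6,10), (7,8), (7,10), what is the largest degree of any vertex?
7 (attained at vertex 2)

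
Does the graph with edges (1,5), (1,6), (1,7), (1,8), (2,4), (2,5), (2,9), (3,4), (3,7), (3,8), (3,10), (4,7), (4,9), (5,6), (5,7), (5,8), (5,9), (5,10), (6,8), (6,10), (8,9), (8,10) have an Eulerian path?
Yes (the graph is connected and exactly 2 vertices have odd degree: {2, 5}; any Eulerian path must start and end at those)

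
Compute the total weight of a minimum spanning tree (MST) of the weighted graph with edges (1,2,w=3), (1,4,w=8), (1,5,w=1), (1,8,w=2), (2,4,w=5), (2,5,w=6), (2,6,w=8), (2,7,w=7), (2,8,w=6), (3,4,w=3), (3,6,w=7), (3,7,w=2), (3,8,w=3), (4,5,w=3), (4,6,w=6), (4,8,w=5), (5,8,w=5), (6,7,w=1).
15 (MST edges: (1,2,w=3), (1,5,w=1), (1,8,w=2), (3,4,w=3), (3,7,w=2), (3,8,w=3), (6,7,w=1); sum of weights 3 + 1 + 2 + 3 + 2 + 3 + 1 = 15)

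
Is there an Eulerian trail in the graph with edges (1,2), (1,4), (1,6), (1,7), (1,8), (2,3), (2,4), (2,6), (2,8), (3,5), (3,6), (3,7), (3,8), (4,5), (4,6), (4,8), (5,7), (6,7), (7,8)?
No (8 vertices have odd degree: {1, 2, 3, 4, 5, 6, 7, 8}; Eulerian path requires 0 or 2)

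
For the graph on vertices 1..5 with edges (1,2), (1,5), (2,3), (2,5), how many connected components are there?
2 (components: {1, 2, 3, 5}, {4})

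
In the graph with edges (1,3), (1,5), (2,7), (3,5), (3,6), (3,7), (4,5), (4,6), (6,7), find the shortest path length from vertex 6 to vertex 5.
2 (path: 6 -> 4 -> 5, 2 edges)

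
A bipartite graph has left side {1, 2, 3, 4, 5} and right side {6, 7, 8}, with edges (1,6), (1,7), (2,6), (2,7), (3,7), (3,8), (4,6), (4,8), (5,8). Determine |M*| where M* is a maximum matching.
3 (matching: (1,7), (2,6), (3,8); upper bound min(|L|,|R|) = min(5,3) = 3)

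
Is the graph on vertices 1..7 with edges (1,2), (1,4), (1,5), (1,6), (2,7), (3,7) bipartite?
Yes. Partition: {1, 7}, {2, 3, 4, 5, 6}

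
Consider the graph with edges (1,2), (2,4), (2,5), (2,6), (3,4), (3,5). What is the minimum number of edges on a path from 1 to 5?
2 (path: 1 -> 2 -> 5, 2 edges)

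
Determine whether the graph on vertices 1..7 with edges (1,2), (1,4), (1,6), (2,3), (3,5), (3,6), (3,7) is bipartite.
Yes. Partition: {1, 3}, {2, 4, 5, 6, 7}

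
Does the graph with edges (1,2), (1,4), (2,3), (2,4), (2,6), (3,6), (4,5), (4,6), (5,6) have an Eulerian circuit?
Yes (the graph is connected and all 6 vertices have even degree)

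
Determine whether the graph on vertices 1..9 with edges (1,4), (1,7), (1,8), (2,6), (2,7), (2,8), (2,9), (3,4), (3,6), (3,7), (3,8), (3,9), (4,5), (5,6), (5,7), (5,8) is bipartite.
Yes. Partition: {1, 2, 3, 5}, {4, 6, 7, 8, 9}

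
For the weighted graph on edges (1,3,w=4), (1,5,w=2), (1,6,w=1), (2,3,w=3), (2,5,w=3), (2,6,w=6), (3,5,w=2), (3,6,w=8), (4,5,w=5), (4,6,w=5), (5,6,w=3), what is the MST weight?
13 (MST edges: (1,5,w=2), (1,6,w=1), (2,5,w=3), (3,5,w=2), (4,6,w=5); sum of weights 2 + 1 + 3 + 2 + 5 = 13)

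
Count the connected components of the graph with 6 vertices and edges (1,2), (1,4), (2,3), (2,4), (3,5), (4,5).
2 (components: {1, 2, 3, 4, 5}, {6})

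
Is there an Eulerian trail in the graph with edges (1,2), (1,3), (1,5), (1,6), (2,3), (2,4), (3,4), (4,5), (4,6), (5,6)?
No (4 vertices have odd degree: {2, 3, 5, 6}; Eulerian path requires 0 or 2)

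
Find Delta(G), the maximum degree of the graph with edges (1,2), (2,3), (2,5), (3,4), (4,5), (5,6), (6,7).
3 (attained at vertices 2, 5)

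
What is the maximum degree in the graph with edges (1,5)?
1 (attained at vertices 1, 5)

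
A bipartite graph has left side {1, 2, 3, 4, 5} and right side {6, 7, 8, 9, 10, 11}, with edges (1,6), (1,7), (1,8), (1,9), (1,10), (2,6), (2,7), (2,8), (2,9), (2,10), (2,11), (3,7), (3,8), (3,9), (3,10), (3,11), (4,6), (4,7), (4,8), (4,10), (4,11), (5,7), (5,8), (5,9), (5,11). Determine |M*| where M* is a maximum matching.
5 (matching: (1,10), (2,11), (3,9), (4,8), (5,7); upper bound min(|L|,|R|) = min(5,6) = 5)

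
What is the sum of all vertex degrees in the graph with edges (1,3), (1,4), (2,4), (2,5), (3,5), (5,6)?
12 (handshake: sum of degrees = 2|E| = 2 x 6 = 12)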